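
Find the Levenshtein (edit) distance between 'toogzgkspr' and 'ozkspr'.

Let D[i][j] be the edit distance between the first i characters of 'toogzgkspr' and the first j characters of 'ozkspr', with D[i][0] = i, D[0][j] = j, and D[i][j] = D[i-1][j-1] if the characters match, else 1 + min(D[i-1][j], D[i][j-1], D[i-1][j-1]). Filling the table (rows: prefixes of 'toogzgkspr', columns: prefixes of 'ozkspr'):
     ε  o  z  k  s  p  r
  ε  0  1  2  3  4  5  6
  t  1  1  2  3  4  5  6
  o  2  1  2  3  4  5  6
  o  3  2  2  3  4  5  6
  g  4  3  3  3  4  5  6
  z  5  4  3  4  4  5  6
  g  6  5  4  4  5  5  6
  k  7  6  5  4  5  6  6
  s  8  7  6  5  4  5  6
  p  9  8  7  6  5  4  5
  r 10  9  8  7  6  5  4
The bottom-right entry gives D[10][6] = 4, so no sequence of fewer than 4 edits works. Backtracking through the table gives one optimal edit sequence (4 edits):
  toogzgkspr → oogzgkspr (del t @1)
  oogzgkspr → ogzgkspr (del o @1)
  ogzgkspr → ozgkspr (del g @2)
  ozgkspr → ozkspr (del g @3)
Edit distance = 4.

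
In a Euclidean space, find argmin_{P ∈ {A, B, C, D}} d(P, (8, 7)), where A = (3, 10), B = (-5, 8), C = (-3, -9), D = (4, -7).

Distances: d(A) ≈ 5.831, d(B) ≈ 13.0384, d(C) ≈ 19.4165, d(D) ≈ 14.5602. Nearest: A = (3, 10) with distance 5.831.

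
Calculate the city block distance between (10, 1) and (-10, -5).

Σ|x_i - y_i| = |10 - (-10)| + |1 - (-5)| = 20 + 6 = 26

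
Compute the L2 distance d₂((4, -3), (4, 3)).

√(Σ(x_i - y_i)²) = √((4 - 4)² + (-3 - 3)²)
= √(0² + (-6)²) = √(0 + 36) = √36 = 6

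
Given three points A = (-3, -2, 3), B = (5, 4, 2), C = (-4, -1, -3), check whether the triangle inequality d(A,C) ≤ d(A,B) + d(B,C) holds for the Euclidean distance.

d(A,B) = √(8² + 6² + 1²) = √101 ≈ 10.0499, d(B,C) = √(9² + 5² + 5²) = √131 ≈ 11.4455, d(A,C) = √(1² + 1² + 6²) = √38 ≈ 6.1644.
d(A,C) ≈ 6.1644 ≤ 10.0499 + 11.4455 = 21.4954. Triangle inequality is satisfied.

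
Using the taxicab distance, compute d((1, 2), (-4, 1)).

Σ|x_i - y_i| = |1 - (-4)| + |2 - 1| = 5 + 1 = 6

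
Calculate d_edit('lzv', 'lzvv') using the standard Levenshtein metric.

Let D[i][j] be the edit distance between the first i characters of 'lzv' and the first j characters of 'lzvv', with D[i][0] = i, D[0][j] = j, and D[i][j] = D[i-1][j-1] if the characters match, else 1 + min(D[i-1][j], D[i][j-1], D[i-1][j-1]). Filling the table (rows: prefixes of 'lzv', columns: prefixes of 'lzvv'):
     ε  l  z  v  v
  ε  0  1  2  3  4
  l  1  0  1  2  3
  z  2  1  0  1  2
  v  3  2  1  0  1
The bottom-right entry gives D[3][4] = 1, so no sequence of fewer than 1 edit works. Backtracking through the table gives one optimal edit sequence (1 edit):
  lzv → lzvv (ins v @3)
Edit distance = 1.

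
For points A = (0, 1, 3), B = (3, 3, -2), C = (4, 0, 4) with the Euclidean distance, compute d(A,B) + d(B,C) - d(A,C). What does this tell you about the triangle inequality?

d(A,B) = √(3² + 2² + 5²) = √38 ≈ 6.1644, d(B,C) = √(1² + 3² + 6²) = √46 ≈ 6.7823, d(A,C) = √(4² + 1² + 1²) = √18 ≈ 4.2426.
d(A,B) + d(B,C) - d(A,C) = 6.1644 + 6.7823 - 4.2426 = 12.9467 - 4.2426 = 8.7041 (to 4 decimal places). This is ≥ 0, so the triangle inequality holds for these points.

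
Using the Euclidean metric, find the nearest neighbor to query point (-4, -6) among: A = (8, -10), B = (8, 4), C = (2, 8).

Distances: d(A) ≈ 12.6491, d(B) ≈ 15.6205, d(C) ≈ 15.2315. Nearest: A = (8, -10) with distance 12.6491.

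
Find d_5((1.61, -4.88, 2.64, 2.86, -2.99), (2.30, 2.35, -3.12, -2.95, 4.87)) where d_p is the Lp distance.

(Σ|x_i - y_i|^5)^(1/5) = (|1.61 - 2.3|^5 + |-4.88 - 2.35|^5 + |2.64 - (-3.12)|^5 + |2.86 - (-2.95)|^5 + |-2.99 - 4.87|^5)^(1/5)
= (0.69^5 + 7.23^5 + 5.76^5 + 5.81^5 + 7.86^5)^(1/5) ≈ (0.1564 + 19755.6574 + 6340.3381 + 6620.3456 + 29999.4112)^(1/5) = (62715.9087)^(1/5) ≈ 9.1091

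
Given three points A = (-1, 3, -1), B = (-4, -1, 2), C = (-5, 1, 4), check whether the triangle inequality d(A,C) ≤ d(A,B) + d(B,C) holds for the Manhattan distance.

d(A,B) = 3 + 4 + 3 = 10, d(B,C) = 1 + 2 + 2 = 5, d(A,C) = 4 + 2 + 5 = 11.
d(A,C) = 11 ≤ 10 + 5 = 15. Triangle inequality is satisfied.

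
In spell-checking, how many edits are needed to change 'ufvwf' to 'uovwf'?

Let D[i][j] be the edit distance between the first i characters of 'ufvwf' and the first j characters of 'uovwf', with D[i][0] = i, D[0][j] = j, and D[i][j] = D[i-1][j-1] if the characters match, else 1 + min(D[i-1][j], D[i][j-1], D[i-1][j-1]). Filling the table (rows: prefixes of 'ufvwf', columns: prefixes of 'uovwf'):
     ε  u  o  v  w  f
  ε  0  1  2  3  4  5
  u  1  0  1  2  3  4
  f  2  1  1  2  3  3
  v  3  2  2  1  2  3
  w  4  3  3  2  1  2
  f  5  4  4  3  2  1
The bottom-right entry gives D[5][5] = 1, so no sequence of fewer than 1 edit works. Backtracking through the table gives one optimal edit sequence (1 edit):
  ufvwf → uovwf (sub f→o @2)
Edit distance = 1.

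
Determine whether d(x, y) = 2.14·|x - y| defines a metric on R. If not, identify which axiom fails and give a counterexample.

Yes. Since |x - y| is a metric on R and 2.14 > 0, the positive scalar multiple 2.14·|x - y| is also a metric: scaling by a positive constant preserves non-negativity, identity (d=0 ⟺ |x-y|=0 ⟺ x=y), symmetry, and the triangle inequality.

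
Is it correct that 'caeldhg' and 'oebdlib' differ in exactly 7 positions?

Differing positions: 1, 2, 3, 4, 5, 6, 7. Hamming distance = 7, so the claim is true.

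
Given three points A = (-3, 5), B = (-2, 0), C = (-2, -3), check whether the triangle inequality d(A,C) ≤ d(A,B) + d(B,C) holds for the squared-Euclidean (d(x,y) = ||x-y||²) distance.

d(A,B) = 1² + 5² = 26, d(B,C) = 0² + 3² = 9, d(A,C) = 1² + 8² = 65.
d(A,C) = 65 > 26 + 9 = 35. Triangle inequality is VIOLATED. (Squared-Euclidean is not a metric — this is a counterexample.)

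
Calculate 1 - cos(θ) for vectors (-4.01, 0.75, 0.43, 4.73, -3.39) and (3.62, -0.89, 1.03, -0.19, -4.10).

With u = (-4.01, 0.75, 0.43, 4.73, -3.39), v = (3.62, -0.89, 1.03, -0.19, -4.10):
u·v = (-4.01)·3.62 + 0.75·(-0.89) + 0.43·1.03 + 4.73·(-0.19) + (-3.39)·(-4.1) = (-14.5162) + (-0.6675) + 0.4429 + (-0.8987) + 13.899 = -1.7405.
|u| = √((-4.01)² + 0.75² + 0.43² + 4.73² + (-3.39)²) = √(16.0801 + 0.5625 + 0.1849 + 22.3729 + 11.4921) = √50.6925, |v| = √(3.62² + (-0.89)² + 1.03² + (-0.19)² + (-4.1)²) = √(13.1044 + 0.7921 + 1.0609 + 0.0361 + 16.81) = √31.8035.
cos θ = (u·v)/(|u||v|) = -1.7405/(√50.6925·√31.8035) ≈ -0.0433
Cosine distance = 1 - cos θ ≈ 1 - (-0.0433) = 1.0433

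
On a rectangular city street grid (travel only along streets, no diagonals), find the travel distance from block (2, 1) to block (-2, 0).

Σ|x_i - y_i| = |2 - (-2)| + |1 - 0| = 4 + 1 = 5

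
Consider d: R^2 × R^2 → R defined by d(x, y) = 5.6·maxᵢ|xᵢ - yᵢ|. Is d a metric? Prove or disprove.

Yes. The L∞ (Chebyshev) norm induces a metric on R^2, and multiplying a metric by a positive constant 5.6 > 0 preserves all four axioms: non-negativity (5.6·||x-y|| ≥ 0), identity (5.6·||x-y|| = 0 ⟺ ||x-y|| = 0 ⟺ x = y), symmetry (||x-y|| = ||y-x||), and the triangle inequality (5.6·||x-z|| ≤ 5.6·||x-y|| + 5.6·||y-z||). So d is a metric.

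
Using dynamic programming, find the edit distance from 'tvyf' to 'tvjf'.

Let D[i][j] be the edit distance between the first i characters of 'tvyf' and the first j characters of 'tvjf', with D[i][0] = i, D[0][j] = j, and D[i][j] = D[i-1][j-1] if the characters match, else 1 + min(D[i-1][j], D[i][j-1], D[i-1][j-1]). Filling the table (rows: prefixes of 'tvyf', columns: prefixes of 'tvjf'):
     ε  t  v  j  f
  ε  0  1  2  3  4
  t  1  0  1  2  3
  v  2  1  0  1  2
  y  3  2  1  1  2
  f  4  3  2  2  1
The bottom-right entry gives D[4][4] = 1, so no sequence of fewer than 1 edit works. Backtracking through the table gives one optimal edit sequence (1 edit):
  tvyf → tvjf (sub y→j @3)
Edit distance = 1.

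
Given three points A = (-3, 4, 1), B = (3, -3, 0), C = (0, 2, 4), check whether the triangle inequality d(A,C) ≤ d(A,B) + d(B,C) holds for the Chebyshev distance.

d(A,B) = max(6, 7, 1) = 7, d(B,C) = max(3, 5, 4) = 5, d(A,C) = max(3, 2, 3) = 3.
d(A,C) = 3 ≤ 7 + 5 = 12. Triangle inequality is satisfied.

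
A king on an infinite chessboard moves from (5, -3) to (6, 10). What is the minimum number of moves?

max(|x_i - y_i|) = max(|5 - 6|, |-3 - 10|) = max(1, 13) = 13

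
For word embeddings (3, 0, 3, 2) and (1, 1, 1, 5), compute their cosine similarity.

With u = (3, 0, 3, 2), v = (1, 1, 1, 5):
u·v = 3·1 + 0·1 + 3·1 + 2·5 = 3 + 0 + 3 + 10 = 16.
|u| = √(3² + 0² + 3² + 2²) = √22, |v| = √(1² + 1² + 1² + 5²) = √28, so |u||v| = √(22·28) = √616.
cos θ = (u·v)/(|u||v|) = 16/√616 ≈ 0.6447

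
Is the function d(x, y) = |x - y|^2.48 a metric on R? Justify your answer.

No. d(x,y) = |x-y|^2.48 fails the triangle inequality since p = 2.48 > 1. Counterexample: x = -3, y = 6, z = 13. d(x,z) = |-3 - 13|^2.48 = 16^2.48 ≈ 968.763, but d(x,y) + d(y,z) = 9^2.48 + 7^2.48 ≈ 232.5527 + 124.6933 = 357.246. Since 968.763 > 357.246, the triangle inequality is violated.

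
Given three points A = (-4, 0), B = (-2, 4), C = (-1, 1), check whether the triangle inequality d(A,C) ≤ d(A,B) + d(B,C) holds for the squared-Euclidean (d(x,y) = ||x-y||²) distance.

d(A,B) = 2² + 4² = 20, d(B,C) = 1² + 3² = 10, d(A,C) = 3² + 1² = 10.
d(A,C) = 10 ≤ 20 + 10 = 30. Triangle inequality is satisfied.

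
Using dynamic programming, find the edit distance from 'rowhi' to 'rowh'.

Let D[i][j] be the edit distance between the first i characters of 'rowhi' and the first j characters of 'rowh', with D[i][0] = i, D[0][j] = j, and D[i][j] = D[i-1][j-1] if the characters match, else 1 + min(D[i-1][j], D[i][j-1], D[i-1][j-1]). Filling the table (rows: prefixes of 'rowhi', columns: prefixes of 'rowh'):
     ε  r  o  w  h
  ε  0  1  2  3  4
  r  1  0  1  2  3
  o  2  1  0  1  2
  w  3  2  1  0  1
  h  4  3  2  1  0
  i  5  4  3  2  1
The bottom-right entry gives D[5][4] = 1, so no sequence of fewer than 1 edit works. Backtracking through the table gives one optimal edit sequence (1 edit):
  rowhi → rowh (del i @5)
Edit distance = 1.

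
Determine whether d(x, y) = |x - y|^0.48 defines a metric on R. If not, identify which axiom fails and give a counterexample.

Yes. With 0 < p = 0.48 ≤ 1, d(x,y) = |x-y|^0.48 is a metric on R. Non-negativity and symmetry are immediate; |x-y|^0.48 = 0 ⟺ |x-y| = 0 ⟺ x = y. For the triangle inequality, the function t ↦ t^0.48 is subadditive on [0,∞) when p ≤ 1, so |x-z|^0.48 ≤ (|x-y| + |y-z|)^0.48 ≤ |x-y|^0.48 + |y-z|^0.48.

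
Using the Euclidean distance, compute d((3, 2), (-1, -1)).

(Σ|x_i - y_i|^2)^(1/2) = (|3 - (-1)|^2 + |2 - (-1)|^2)^(1/2)
= (4^2 + 3^2)^(1/2) = (16 + 9)^(1/2) = (25)^(1/2) = 5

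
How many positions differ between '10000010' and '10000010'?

Differing positions: none. Hamming distance = 0.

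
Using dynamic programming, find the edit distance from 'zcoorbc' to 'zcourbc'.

Let D[i][j] be the edit distance between the first i characters of 'zcoorbc' and the first j characters of 'zcourbc', with D[i][0] = i, D[0][j] = j, and D[i][j] = D[i-1][j-1] if the characters match, else 1 + min(D[i-1][j], D[i][j-1], D[i-1][j-1]). Filling the table (rows: prefixes of 'zcoorbc', columns: prefixes of 'zcourbc'):
     ε  z  c  o  u  r  b  c
  ε  0  1  2  3  4  5  6  7
  z  1  0  1  2  3  4  5  6
  c  2  1  0  1  2  3  4  5
  o  3  2  1  0  1  2  3  4
  o  4  3  2  1  1  2  3  4
  r  5  4  3  2  2  1  2  3
  b  6  5  4  3  3  2  1  2
  c  7  6  5  4  4  3  2  1
The bottom-right entry gives D[7][7] = 1, so no sequence of fewer than 1 edit works. Backtracking through the table gives one optimal edit sequence (1 edit):
  zcoorbc → zcourbc (sub o→u @4)
Edit distance = 1.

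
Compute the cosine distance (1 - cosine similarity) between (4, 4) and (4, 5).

With u = (4, 4), v = (4, 5):
u·v = 4·4 + 4·5 = 16 + 20 = 36.
|u| = √(4² + 4²) = √32, |v| = √(4² + 5²) = √41, so |u||v| = √(32·41) = √1312.
cos θ = (u·v)/(|u||v|) = 36/√1312 ≈ 0.9939
Cosine distance = 1 - cos θ ≈ 1 - 0.9939 = 0.0061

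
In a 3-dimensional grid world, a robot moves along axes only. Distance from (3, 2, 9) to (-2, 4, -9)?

Σ|x_i - y_i| = |3 - (-2)| + |2 - 4| + |9 - (-9)| = 5 + 2 + 18 = 25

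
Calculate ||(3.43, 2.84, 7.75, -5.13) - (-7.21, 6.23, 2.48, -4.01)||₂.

√(Σ(x_i - y_i)²) = √((3.43 - (-7.21))² + (2.84 - 6.23)² + (7.75 - 2.48)² + (-5.13 - (-4.01))²)
= √(10.64² + (-3.39)² + 5.27² + (-1.12)²) = √(113.2096 + 11.4921 + 27.7729 + 1.2544) = √153.729 ≈ 12.3987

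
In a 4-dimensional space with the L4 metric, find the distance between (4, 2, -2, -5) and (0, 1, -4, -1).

(Σ|x_i - y_i|^4)^(1/4) = (|4 - 0|^4 + |2 - 1|^4 + |-2 - (-4)|^4 + |-5 - (-1)|^4)^(1/4)
= (4^4 + 1^4 + 2^4 + 4^4)^(1/4) = (256 + 1 + 16 + 256)^(1/4) = (529)^(1/4) ≈ 4.7958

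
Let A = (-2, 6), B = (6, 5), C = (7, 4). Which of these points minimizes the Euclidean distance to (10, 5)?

Distances: d(A) ≈ 12.0416, d(B) = 4, d(C) ≈ 3.1623. Nearest: C = (7, 4) with distance 3.1623.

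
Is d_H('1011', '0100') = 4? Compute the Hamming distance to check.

Differing positions: 1, 2, 3, 4. Hamming distance = 4, so the claim is true.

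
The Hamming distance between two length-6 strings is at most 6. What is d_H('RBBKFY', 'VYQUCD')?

Differing positions: 1, 2, 3, 4, 5, 6. Hamming distance = 6. The maximum possible Hamming distance for length-6 strings is 6, so d_H/6 = 6/6 = 1.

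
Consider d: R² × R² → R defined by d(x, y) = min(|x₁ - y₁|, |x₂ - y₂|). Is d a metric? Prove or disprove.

No. d fails identity of indiscernibles: take x = (-2, 0) and y = (-2, 1). Then d(x,y) = min(|-2 - (-2)|, |0 - 1|) = min(0, 1) = 0, yet x ≠ y.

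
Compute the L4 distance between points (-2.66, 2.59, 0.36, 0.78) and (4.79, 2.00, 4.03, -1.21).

(Σ|x_i - y_i|^4)^(1/4) = (|-2.66 - 4.79|^4 + |2.59 - 2|^4 + |0.36 - 4.03|^4 + |0.78 - (-1.21)|^4)^(1/4)
= (7.45^4 + 0.59^4 + 3.67^4 + 1.99^4)^(1/4) ≈ (3080.5275 + 0.1212 + 181.4113 + 15.6824)^(1/4) = (3277.7424)^(1/4) ≈ 7.5665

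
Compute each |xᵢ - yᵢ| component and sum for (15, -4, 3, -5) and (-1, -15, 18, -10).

Σ|x_i - y_i| = |15 - (-1)| + |-4 - (-15)| + |3 - 18| + |-5 - (-10)| = 16 + 11 + 15 + 5 = 47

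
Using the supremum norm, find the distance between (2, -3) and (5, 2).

max(|x_i - y_i|) = max(|2 - 5|, |-3 - 2|) = max(3, 5) = 5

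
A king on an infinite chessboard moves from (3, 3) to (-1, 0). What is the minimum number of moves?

max(|x_i - y_i|) = max(|3 - (-1)|, |3 - 0|) = max(4, 3) = 4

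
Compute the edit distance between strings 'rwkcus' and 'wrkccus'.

Let D[i][j] be the edit distance between the first i characters of 'rwkcus' and the first j characters of 'wrkccus', with D[i][0] = i, D[0][j] = j, and D[i][j] = D[i-1][j-1] if the characters match, else 1 + min(D[i-1][j], D[i][j-1], D[i-1][j-1]). Filling the table (rows: prefixes of 'rwkcus', columns: prefixes of 'wrkccus'):
     ε  w  r  k  c  c  u  s
  ε  0  1  2  3  4  5  6  7
  r  1  1  1  2  3  4  5  6
  w  2  1  2  2  3  4  5  6
  k  3  2  2  2  3  4  5  6
  c  4  3  3  3  2  3  4  5
  u  5  4  4  4  3  3  3  4
  s  6  5  5  5  4  4  4  3
The bottom-right entry gives D[6][7] = 3, so no sequence of fewer than 3 edits works. Backtracking through the table gives one optimal edit sequence (3 edits):
  rwkcus → wrwkcus (ins w @1)
  wrwkcus → wrkkcus (sub w→k @3)
  wrkkcus → wrkccus (sub k→c @4)
Edit distance = 3.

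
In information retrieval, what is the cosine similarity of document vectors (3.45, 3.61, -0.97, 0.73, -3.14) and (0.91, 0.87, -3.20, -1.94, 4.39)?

With u = (3.45, 3.61, -0.97, 0.73, -3.14), v = (0.91, 0.87, -3.20, -1.94, 4.39):
u·v = 3.45·0.91 + 3.61·0.87 + (-0.97)·(-3.2) + 0.73·(-1.94) + (-3.14)·4.39 = 3.1395 + 3.1407 + 3.104 + (-1.4162) + (-13.7846) = -5.8166.
|u| = √(3.45² + 3.61² + (-0.97)² + 0.73² + (-3.14)²) = √(11.9025 + 13.0321 + 0.9409 + 0.5329 + 9.8596) = √36.268, |v| = √(0.91² + 0.87² + (-3.2)² + (-1.94)² + 4.39²) = √(0.8281 + 0.7569 + 10.24 + 3.7636 + 19.2721) = √34.8607.
cos θ = (u·v)/(|u||v|) = -5.8166/(√36.268·√34.8607) ≈ -0.1636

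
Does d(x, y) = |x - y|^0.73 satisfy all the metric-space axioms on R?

Yes. With 0 < p = 0.73 ≤ 1, d(x,y) = |x-y|^0.73 is a metric on R. Non-negativity and symmetry are immediate; |x-y|^0.73 = 0 ⟺ |x-y| = 0 ⟺ x = y. For the triangle inequality, the function t ↦ t^0.73 is subadditive on [0,∞) when p ≤ 1, so |x-z|^0.73 ≤ (|x-y| + |y-z|)^0.73 ≤ |x-y|^0.73 + |y-z|^0.73.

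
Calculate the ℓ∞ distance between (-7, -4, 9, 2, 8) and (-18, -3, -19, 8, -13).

max(|x_i - y_i|) = max(|-7 - (-18)|, |-4 - (-3)|, |9 - (-19)|, |2 - 8|, |8 - (-13)|) = max(11, 1, 28, 6, 21) = 28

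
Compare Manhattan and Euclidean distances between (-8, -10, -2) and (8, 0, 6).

L1 = |-8 - 8| + |-10 - 0| + |-2 - 6| = 16 + 10 + 8 = 34
L2 = √(16² + 10² + 8²) = √420 ≈ 20.4939
L1 ≥ L2 always (equality iff movement is along one axis); L1 > L2 here.
Ratio L1/L2 = 34/√420 ≈ 1.659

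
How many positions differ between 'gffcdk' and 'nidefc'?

Differing positions: 1, 2, 3, 4, 5, 6. Hamming distance = 6.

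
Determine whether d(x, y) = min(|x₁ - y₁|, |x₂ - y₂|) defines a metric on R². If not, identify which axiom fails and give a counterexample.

No. d fails identity of indiscernibles: take x = (-4, 0) and y = (-4, 7). Then d(x,y) = min(|-4 - (-4)|, |0 - 7|) = min(0, 7) = 0, yet x ≠ y.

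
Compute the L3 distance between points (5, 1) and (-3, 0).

(Σ|x_i - y_i|^3)^(1/3) = (|5 - (-3)|^3 + |1 - 0|^3)^(1/3)
= (8^3 + 1^3)^(1/3) = (512 + 1)^(1/3) = (513)^(1/3) ≈ 8.0052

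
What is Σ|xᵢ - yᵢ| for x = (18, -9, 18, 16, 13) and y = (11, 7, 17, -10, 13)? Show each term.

Σ|x_i - y_i| = |18 - 11| + |-9 - 7| + |18 - 17| + |16 - (-10)| + |13 - 13| = 7 + 16 + 1 + 26 + 0 = 50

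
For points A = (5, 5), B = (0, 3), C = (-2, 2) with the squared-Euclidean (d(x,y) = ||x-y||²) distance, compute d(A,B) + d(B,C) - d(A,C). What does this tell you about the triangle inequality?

d(A,B) = 5² + 2² = 29, d(B,C) = 2² + 1² = 5, d(A,C) = 7² + 3² = 58.
d(A,B) + d(B,C) - d(A,C) = 29 + 5 - 58 = 34 - 58 = -24. This is < 0, so the triangle inequality FAILS for these points (squared-Euclidean is not a metric).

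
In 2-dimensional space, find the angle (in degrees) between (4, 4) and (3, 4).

With u = (4, 4), v = (3, 4):
u·v = 4·3 + 4·4 = 12 + 16 = 28.
|u| = √(4² + 4²) = √32, |v| = √(3² + 4²) = √25, so |u||v| = √(32·25) = √800.
cos θ = (u·v)/(|u||v|) = 28/√800 ≈ 0.989949
θ = arccos(0.989949) ≈ 8.13°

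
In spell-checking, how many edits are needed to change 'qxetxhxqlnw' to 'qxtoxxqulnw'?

Let D[i][j] be the edit distance between the first i characters of 'qxetxhxqlnw' and the first j characters of 'qxtoxxqulnw', with D[i][0] = i, D[0][j] = j, and D[i][j] = D[i-1][j-1] if the characters match, else 1 + min(D[i-1][j], D[i][j-1], D[i-1][j-1]). Filling the table (rows: prefixes of 'qxetxhxqlnw', columns: prefixes of 'qxtoxxqulnw'):
     ε  q  x  t  o  x  x  q  u  l  n  w
  ε  0  1  2  3  4  5  6  7  8  9 10 11
  q  1  0  1  2  3  4  5  6  7  8  9 10
  x  2  1  0  1  2  3  4  5  6  7  8  9
  e  3  2  1  1  2  3  4  5  6  7  8  9
  t  4  3  2  1  2  3  4  5  6  7  8  9
  x  5  4  3  2  2  2  3  4  5  6  7  8
  h  6  5  4  3  3  3  3  4  5  6  7  8
  x  7  6  5  4  4  3  3  4  5  6  7  8
  q  8  7  6  5  5  4  4  3  4  5  6  7
  l  9  8  7  6  6  5  5  4  4  4  5  6
  n 10  9  8  7  7  6  6  5  5  5  4  5
  w 11 10  9  8  8  7  7  6  6  6  5  4
The bottom-right entry gives D[11][11] = 4, so no sequence of fewer than 4 edits works. Backtracking through the table gives one optimal edit sequence (4 edits):
  qxetxhxqlnw → qxtxhxqlnw (del e @3)
  qxtxhxqlnw → qxtohxqlnw (sub x→o @4)
  qxtohxqlnw → qxtoxxqlnw (sub h→x @5)
  qxtoxxqlnw → qxtoxxqulnw (ins u @8)
Edit distance = 4.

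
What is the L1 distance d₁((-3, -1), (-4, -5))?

Σ|x_i - y_i| = |-3 - (-4)| + |-1 - (-5)| = 1 + 4 = 5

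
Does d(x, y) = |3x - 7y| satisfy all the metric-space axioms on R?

No. d fails symmetry: d(6, 5) = |3·6 - 7·5| = |-17| = 17, but d(5, 6) = |3·5 - 7·6| = |-27| = 27. Since 17 ≠ 27, d(x,y) ≠ d(y,x) in general.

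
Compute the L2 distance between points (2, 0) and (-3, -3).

(Σ|x_i - y_i|^2)^(1/2) = (|2 - (-3)|^2 + |0 - (-3)|^2)^(1/2)
= (5^2 + 3^2)^(1/2) = (25 + 9)^(1/2) = (34)^(1/2) ≈ 5.831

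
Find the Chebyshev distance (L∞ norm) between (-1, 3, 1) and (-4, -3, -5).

max(|x_i - y_i|) = max(|-1 - (-4)|, |3 - (-3)|, |1 - (-5)|) = max(3, 6, 6) = 6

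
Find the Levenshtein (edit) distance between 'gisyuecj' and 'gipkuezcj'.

Let D[i][j] be the edit distance between the first i characters of 'gisyuecj' and the first j characters of 'gipkuezcj', with D[i][0] = i, D[0][j] = j, and D[i][j] = D[i-1][j-1] if the characters match, else 1 + min(D[i-1][j], D[i][j-1], D[i-1][j-1]). Filling the table (rows: prefixes of 'gisyuecj', columns: prefixes of 'gipkuezcj'):
     ε  g  i  p  k  u  e  z  c  j
  ε  0  1  2  3  4  5  6  7  8  9
  g  1  0  1  2  3  4  5  6  7  8
  i  2  1  0  1  2  3  4  5  6  7
  s  3  2  1  1  2  3  4  5  6  7
  y  4  3  2  2  2  3  4  5  6  7
  u  5  4  3  3  3  2  3  4  5  6
  e  6  5  4  4  4  3  2  3  4  5
  c  7  6  5  5  5  4  3  3  3  4
  j  8  7  6  6  6  5  4  4  4  3
The bottom-right entry gives D[8][9] = 3, so no sequence of fewer than 3 edits works. Backtracking through the table gives one optimal edit sequence (3 edits):
  gisyuecj → gipyuecj (sub s→p @3)
  gipyuecj → gipkuecj (sub y→k @4)
  gipkuecj → gipkuezcj (ins z @7)
Edit distance = 3.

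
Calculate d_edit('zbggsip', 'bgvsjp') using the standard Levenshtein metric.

Let D[i][j] be the edit distance between the first i characters of 'zbggsip' and the first j characters of 'bgvsjp', with D[i][0] = i, D[0][j] = j, and D[i][j] = D[i-1][j-1] if the characters match, else 1 + min(D[i-1][j], D[i][j-1], D[i-1][j-1]). Filling the table (rows: prefixes of 'zbggsip', columns: prefixes of 'bgvsjp'):
     ε  b  g  v  s  j  p
  ε  0  1  2  3  4  5  6
  z  1  1  2  3  4  5  6
  b  2  1  2  3  4  5  6
  g  3  2  1  2  3  4  5
  g  4  3  2  2  3  4  5
  s  5  4  3  3  2  3  4
  i  6  5  4  4  3  3  4
  p  7  6  5  5  4  4  3
The bottom-right entry gives D[7][6] = 3, so no sequence of fewer than 3 edits works. Backtracking through the table gives one optimal edit sequence (3 edits):
  zbggsip → bggsip (del z @1)
  bggsip → bgvsip (sub g→v @3)
  bgvsip → bgvsjp (sub i→j @5)
Edit distance = 3.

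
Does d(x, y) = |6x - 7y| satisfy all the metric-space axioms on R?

No. d fails symmetry: d(9, 6) = |6·9 - 7·6| = |12| = 12, but d(6, 9) = |6·6 - 7·9| = |-27| = 27. Since 12 ≠ 27, d(x,y) ≠ d(y,x) in general.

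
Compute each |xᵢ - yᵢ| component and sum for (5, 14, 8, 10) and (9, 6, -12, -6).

Σ|x_i - y_i| = |5 - 9| + |14 - 6| + |8 - (-12)| + |10 - (-6)| = 4 + 8 + 20 + 16 = 48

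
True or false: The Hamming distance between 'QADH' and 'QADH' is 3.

Differing positions: none. Hamming distance = 0, so the claim that d_H = 3 is false.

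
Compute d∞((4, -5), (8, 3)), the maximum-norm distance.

max(|x_i - y_i|) = max(|4 - 8|, |-5 - 3|) = max(4, 8) = 8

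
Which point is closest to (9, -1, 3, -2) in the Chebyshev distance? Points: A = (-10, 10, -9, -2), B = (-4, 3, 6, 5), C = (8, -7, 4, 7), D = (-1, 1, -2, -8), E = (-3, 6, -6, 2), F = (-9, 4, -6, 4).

Distances: d(A) = 19, d(B) = 13, d(C) = 9, d(D) = 10, d(E) = 12, d(F) = 18. Nearest: C = (8, -7, 4, 7) with distance 9.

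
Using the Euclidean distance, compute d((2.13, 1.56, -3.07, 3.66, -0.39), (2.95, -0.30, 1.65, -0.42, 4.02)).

(Σ|x_i - y_i|^2)^(1/2) = (|2.13 - 2.95|^2 + |1.56 - (-0.3)|^2 + |-3.07 - 1.65|^2 + |3.66 - (-0.42)|^2 + |-0.39 - 4.02|^2)^(1/2)
= (0.82^2 + 1.86^2 + 4.72^2 + 4.08^2 + 4.41^2)^(1/2) = (0.6724 + 3.4596 + 22.2784 + 16.6464 + 19.4481)^(1/2) = (62.5049)^(1/2) ≈ 7.906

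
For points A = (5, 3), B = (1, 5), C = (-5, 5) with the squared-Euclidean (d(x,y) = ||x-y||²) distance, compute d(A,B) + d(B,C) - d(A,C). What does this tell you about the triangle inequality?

d(A,B) = 4² + 2² = 20, d(B,C) = 6² + 0² = 36, d(A,C) = 10² + 2² = 104.
d(A,B) + d(B,C) - d(A,C) = 20 + 36 - 104 = 56 - 104 = -48. This is < 0, so the triangle inequality FAILS for these points (squared-Euclidean is not a metric).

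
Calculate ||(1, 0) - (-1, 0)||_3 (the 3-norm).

(Σ|x_i - y_i|^3)^(1/3) = (|1 - (-1)|^3 + |0 - 0|^3)^(1/3)
= (2^3 + 0^3)^(1/3) = (8 + 0)^(1/3) = (8)^(1/3) = 2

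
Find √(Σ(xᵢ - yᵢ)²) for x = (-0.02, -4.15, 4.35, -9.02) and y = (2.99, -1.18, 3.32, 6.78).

√(Σ(x_i - y_i)²) = √((-0.02 - 2.99)² + (-4.15 - (-1.18))² + (4.35 - 3.32)² + (-9.02 - 6.78)²)
= √((-3.01)² + (-2.97)² + 1.03² + (-15.8)²) = √(9.0601 + 8.8209 + 1.0609 + 249.64) = √268.5819 ≈ 16.3885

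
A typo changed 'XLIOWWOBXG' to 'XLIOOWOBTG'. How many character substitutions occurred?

Differing positions: 5, 9. Hamming distance = 2.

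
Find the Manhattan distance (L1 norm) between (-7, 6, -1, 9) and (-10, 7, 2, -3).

Σ|x_i - y_i| = |-7 - (-10)| + |6 - 7| + |-1 - 2| + |9 - (-3)| = 3 + 1 + 3 + 12 = 19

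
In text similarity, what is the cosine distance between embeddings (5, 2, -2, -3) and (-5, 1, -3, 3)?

With u = (5, 2, -2, -3), v = (-5, 1, -3, 3):
u·v = 5·(-5) + 2·1 + (-2)·(-3) + (-3)·3 = (-25) + 2 + 6 + (-9) = -26.
|u| = √(5² + 2² + (-2)² + (-3)²) = √42, |v| = √((-5)² + 1² + (-3)² + 3²) = √44, so |u||v| = √(42·44) = √1848.
cos θ = (u·v)/(|u||v|) = -26/√1848 ≈ -0.6048
Cosine distance = 1 - cos θ ≈ 1 - (-0.6048) = 1.6048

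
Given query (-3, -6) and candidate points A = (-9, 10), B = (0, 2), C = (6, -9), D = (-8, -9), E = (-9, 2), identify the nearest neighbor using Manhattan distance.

Distances: d(A) = 22, d(B) = 11, d(C) = 12, d(D) = 8, d(E) = 14. Nearest: D = (-8, -9) with distance 8.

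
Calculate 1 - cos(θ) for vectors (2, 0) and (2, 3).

With u = (2, 0), v = (2, 3):
u·v = 2·2 + 0·3 = 4 + 0 = 4.
|u| = √(2² + 0²) = √4, |v| = √(2² + 3²) = √13, so |u||v| = √(4·13) = √52.
cos θ = (u·v)/(|u||v|) = 4/√52 ≈ 0.5547
Cosine distance = 1 - cos θ ≈ 1 - 0.5547 = 0.4453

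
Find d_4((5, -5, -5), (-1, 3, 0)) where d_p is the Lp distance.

(Σ|x_i - y_i|^4)^(1/4) = (|5 - (-1)|^4 + |-5 - 3|^4 + |-5 - 0|^4)^(1/4)
= (6^4 + 8^4 + 5^4)^(1/4) = (1296 + 4096 + 625)^(1/4) = (6017)^(1/4) ≈ 8.8073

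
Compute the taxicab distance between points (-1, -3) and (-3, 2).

Σ|x_i - y_i| = |-1 - (-3)| + |-3 - 2| = 2 + 5 = 7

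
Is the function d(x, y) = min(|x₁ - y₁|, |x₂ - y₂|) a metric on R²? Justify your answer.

No. d fails identity of indiscernibles: take x = (5, 0) and y = (5, 6). Then d(x,y) = min(|5 - 5|, |0 - 6|) = min(0, 6) = 0, yet x ≠ y.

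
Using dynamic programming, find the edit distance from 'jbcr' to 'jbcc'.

Let D[i][j] be the edit distance between the first i characters of 'jbcr' and the first j characters of 'jbcc', with D[i][0] = i, D[0][j] = j, and D[i][j] = D[i-1][j-1] if the characters match, else 1 + min(D[i-1][j], D[i][j-1], D[i-1][j-1]). Filling the table (rows: prefixes of 'jbcr', columns: prefixes of 'jbcc'):
     ε  j  b  c  c
  ε  0  1  2  3  4
  j  1  0  1  2  3
  b  2  1  0  1  2
  c  3  2  1  0  1
  r  4  3  2  1  1
The bottom-right entry gives D[4][4] = 1, so no sequence of fewer than 1 edit works. Backtracking through the table gives one optimal edit sequence (1 edit):
  jbcr → jbcc (sub r→c @4)
Edit distance = 1.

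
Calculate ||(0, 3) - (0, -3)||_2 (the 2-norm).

(Σ|x_i - y_i|^2)^(1/2) = (|0 - 0|^2 + |3 - (-3)|^2)^(1/2)
= (0^2 + 6^2)^(1/2) = (0 + 36)^(1/2) = (36)^(1/2) = 6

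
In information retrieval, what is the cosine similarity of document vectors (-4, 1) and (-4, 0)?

With u = (-4, 1), v = (-4, 0):
u·v = (-4)·(-4) + 1·0 = 16 + 0 = 16.
|u| = √((-4)² + 1²) = √17, |v| = √((-4)² + 0²) = √16, so |u||v| = √(17·16) = √272.
cos θ = (u·v)/(|u||v|) = 16/√272 ≈ 0.9701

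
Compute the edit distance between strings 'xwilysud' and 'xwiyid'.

Let D[i][j] be the edit distance between the first i characters of 'xwilysud' and the first j characters of 'xwiyid', with D[i][0] = i, D[0][j] = j, and D[i][j] = D[i-1][j-1] if the characters match, else 1 + min(D[i-1][j], D[i][j-1], D[i-1][j-1]). Filling the table (rows: prefixes of 'xwilysud', columns: prefixes of 'xwiyid'):
     ε  x  w  i  y  i  d
  ε  0  1  2  3  4  5  6
  x  1  0  1  2  3  4  5
  w  2  1  0  1  2  3  4
  i  3  2  1  0  1  2  3
  l  4  3  2  1  1  2  3
  y  5  4  3  2  1  2  3
  s  6  5  4  3  2  2  3
  u  7  6  5  4  3  3  3
  d  8  7  6  5  4  4  3
The bottom-right entry gives D[8][6] = 3, so no sequence of fewer than 3 edits works. Backtracking through the table gives one optimal edit sequence (3 edits):
  xwilysud → xwiysud (del l @4)
  xwiysud → xwiyud (del s @5)
  xwiyud → xwiyid (sub u→i @5)
Edit distance = 3.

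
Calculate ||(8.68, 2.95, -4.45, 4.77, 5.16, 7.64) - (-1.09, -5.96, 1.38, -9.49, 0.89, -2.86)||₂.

√(Σ(x_i - y_i)²) = √((8.68 - (-1.09))² + (2.95 - (-5.96))² + (-4.45 - 1.38)² + (4.77 - (-9.49))² + (5.16 - 0.89)² + (7.64 - (-2.86))²)
= √(9.77² + 8.91² + (-5.83)² + 14.26² + 4.27² + 10.5²) = √(95.4529 + 79.3881 + 33.9889 + 203.3476 + 18.2329 + 110.25) = √540.6604 ≈ 23.2521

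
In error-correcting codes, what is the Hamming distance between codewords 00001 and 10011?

Differing positions: 1, 4. Hamming distance = 2.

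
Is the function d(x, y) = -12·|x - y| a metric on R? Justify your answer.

No. With c = -12 < 0, d fails non-negativity: d(5, 13) = -12·|5 - 13| = -12·8 = -96 < 0.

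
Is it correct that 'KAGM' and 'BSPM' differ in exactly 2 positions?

Differing positions: 1, 2, 3. Hamming distance = 3, so the claim that d_H = 2 is false.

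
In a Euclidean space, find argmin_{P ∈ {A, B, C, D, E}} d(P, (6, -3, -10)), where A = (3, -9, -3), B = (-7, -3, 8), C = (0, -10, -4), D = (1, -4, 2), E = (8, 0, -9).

Distances: d(A) ≈ 9.6954, d(B) ≈ 22.2036, d(C) = 11, d(D) ≈ 13.0384, d(E) ≈ 3.7417. Nearest: E = (8, 0, -9) with distance 3.7417.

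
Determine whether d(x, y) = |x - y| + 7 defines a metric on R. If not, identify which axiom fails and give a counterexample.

No. d fails identity of indiscernibles (specifically d(x,x) = 0): d(-5, -5) = |-5 - (-5)| + 7 = 0 + 7 = 7 ≠ 0.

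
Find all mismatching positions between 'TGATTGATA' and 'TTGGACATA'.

Differing positions: 2, 3, 4, 5, 6. Hamming distance = 5.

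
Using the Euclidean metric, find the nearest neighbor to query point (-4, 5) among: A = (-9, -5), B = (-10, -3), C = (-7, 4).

Distances: d(A) ≈ 11.1803, d(B) = 10, d(C) ≈ 3.1623. Nearest: C = (-7, 4) with distance 3.1623.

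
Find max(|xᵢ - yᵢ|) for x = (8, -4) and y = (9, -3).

max(|x_i - y_i|) = max(|8 - 9|, |-4 - (-3)|) = max(1, 1) = 1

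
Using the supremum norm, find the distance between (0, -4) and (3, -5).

max(|x_i - y_i|) = max(|0 - 3|, |-4 - (-5)|) = max(3, 1) = 3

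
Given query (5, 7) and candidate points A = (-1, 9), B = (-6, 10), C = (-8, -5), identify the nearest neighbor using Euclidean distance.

Distances: d(A) ≈ 6.3246, d(B) ≈ 11.4018, d(C) ≈ 17.6918. Nearest: A = (-1, 9) with distance 6.3246.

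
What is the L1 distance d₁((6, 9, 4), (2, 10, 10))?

Σ|x_i - y_i| = |6 - 2| + |9 - 10| + |4 - 10| = 4 + 1 + 6 = 11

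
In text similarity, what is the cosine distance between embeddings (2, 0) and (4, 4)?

With u = (2, 0), v = (4, 4):
u·v = 2·4 + 0·4 = 8 + 0 = 8.
|u| = √(2² + 0²) = √4, |v| = √(4² + 4²) = √32, so |u||v| = √(4·32) = √128.
cos θ = (u·v)/(|u||v|) = 8/√128 ≈ 0.7071
Cosine distance = 1 - cos θ ≈ 1 - 0.7071 = 0.2929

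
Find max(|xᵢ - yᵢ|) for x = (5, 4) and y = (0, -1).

max(|x_i - y_i|) = max(|5 - 0|, |4 - (-1)|) = max(5, 5) = 5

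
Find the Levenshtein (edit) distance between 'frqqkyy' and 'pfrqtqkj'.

Let D[i][j] be the edit distance between the first i characters of 'frqqkyy' and the first j characters of 'pfrqtqkj', with D[i][0] = i, D[0][j] = j, and D[i][j] = D[i-1][j-1] if the characters match, else 1 + min(D[i-1][j], D[i][j-1], D[i-1][j-1]). Filling the table (rows: prefixes of 'frqqkyy', columns: prefixes of 'pfrqtqkj'):
     ε  p  f  r  q  t  q  k  j
  ε  0  1  2  3  4  5  6  7  8
  f  1  1  1  2  3  4  5  6  7
  r  2  2  2  1  2  3  4  5  6
  q  3  3  3  2  1  2  3  4  5
  q  4  4  4  3  2  2  2  3  4
  k  5  5  5  4  3  3  3  2  3
  y  6  6  6  5  4  4  4  3  3
  y  7  7  7  6  5  5  5  4  4
The bottom-right entry gives D[7][8] = 4, so no sequence of fewer than 4 edits works. Backtracking through the table gives one optimal edit sequence (4 edits):
  frqqkyy → pfrqqkyy (ins p @1)
  pfrqqkyy → pfrqtqkyy (ins t @5)
  pfrqtqkyy → pfrqtqky (del y @8)
  pfrqtqky → pfrqtqkj (sub y→j @8)
Edit distance = 4.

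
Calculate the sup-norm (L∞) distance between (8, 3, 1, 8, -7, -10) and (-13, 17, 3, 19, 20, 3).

max(|x_i - y_i|) = max(|8 - (-13)|, |3 - 17|, |1 - 3|, |8 - 19|, |-7 - 20|, |-10 - 3|) = max(21, 14, 2, 11, 27, 13) = 27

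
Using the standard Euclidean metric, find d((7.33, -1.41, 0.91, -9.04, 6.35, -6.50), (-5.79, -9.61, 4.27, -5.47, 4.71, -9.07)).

√(Σ(x_i - y_i)²) = √((7.33 - (-5.79))² + (-1.41 - (-9.61))² + (0.91 - 4.27)² + (-9.04 - (-5.47))² + (6.35 - 4.71)² + (-6.5 - (-9.07))²)
= √(13.12² + 8.2² + (-3.36)² + (-3.57)² + 1.64² + 2.57²) = √(172.1344 + 67.24 + 11.2896 + 12.7449 + 2.6896 + 6.6049) = √272.7034 ≈ 16.5137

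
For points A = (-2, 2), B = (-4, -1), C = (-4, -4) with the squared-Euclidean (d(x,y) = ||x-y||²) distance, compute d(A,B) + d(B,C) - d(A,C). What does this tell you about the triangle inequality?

d(A,B) = 2² + 3² = 13, d(B,C) = 0² + 3² = 9, d(A,C) = 2² + 6² = 40.
d(A,B) + d(B,C) - d(A,C) = 13 + 9 - 40 = 22 - 40 = -18. This is < 0, so the triangle inequality FAILS for these points (squared-Euclidean is not a metric).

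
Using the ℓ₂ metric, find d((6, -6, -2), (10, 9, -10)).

√(Σ(x_i - y_i)²) = √((6 - 10)² + (-6 - 9)² + (-2 - (-10))²)
= √((-4)² + (-15)² + 8²) = √(16 + 225 + 64) = √305 ≈ 17.4642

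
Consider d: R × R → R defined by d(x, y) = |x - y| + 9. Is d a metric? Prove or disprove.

No. d fails identity of indiscernibles (specifically d(x,x) = 0): d(-3, -3) = |-3 - (-3)| + 9 = 0 + 9 = 9 ≠ 0.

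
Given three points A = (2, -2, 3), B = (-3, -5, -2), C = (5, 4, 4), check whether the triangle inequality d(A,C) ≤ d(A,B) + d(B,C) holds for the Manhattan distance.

d(A,B) = 5 + 3 + 5 = 13, d(B,C) = 8 + 9 + 6 = 23, d(A,C) = 3 + 6 + 1 = 10.
d(A,C) = 10 ≤ 13 + 23 = 36. Triangle inequality is satisfied.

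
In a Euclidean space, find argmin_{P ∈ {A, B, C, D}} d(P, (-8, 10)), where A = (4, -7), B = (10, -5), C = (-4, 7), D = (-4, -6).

Distances: d(A) ≈ 20.8087, d(B) ≈ 23.4307, d(C) = 5, d(D) ≈ 16.4924. Nearest: C = (-4, 7) with distance 5.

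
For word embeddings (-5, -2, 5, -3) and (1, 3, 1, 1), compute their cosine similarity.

With u = (-5, -2, 5, -3), v = (1, 3, 1, 1):
u·v = (-5)·1 + (-2)·3 + 5·1 + (-3)·1 = (-5) + (-6) + 5 + (-3) = -9.
|u| = √((-5)² + (-2)² + 5² + (-3)²) = √63, |v| = √(1² + 3² + 1² + 1²) = √12, so |u||v| = √(63·12) = √756.
cos θ = (u·v)/(|u||v|) = -9/√756 ≈ -0.3273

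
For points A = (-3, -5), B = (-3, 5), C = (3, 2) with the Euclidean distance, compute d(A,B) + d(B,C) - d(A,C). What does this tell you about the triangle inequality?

d(A,B) = √(0² + 10²) = √100 = 10, d(B,C) = √(6² + 3²) = √45 ≈ 6.7082, d(A,C) = √(6² + 7²) = √85 ≈ 9.2195.
d(A,B) + d(B,C) - d(A,C) = 10 + 6.7082 - 9.2195 = 16.7082 - 9.2195 = 7.4887 (to 4 decimal places). This is ≥ 0, so the triangle inequality holds for these points.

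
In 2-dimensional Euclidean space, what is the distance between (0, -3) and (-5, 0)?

√(Σ(x_i - y_i)²) = √((0 - (-5))² + (-3 - 0)²)
= √(5² + (-3)²) = √(25 + 9) = √34 ≈ 5.831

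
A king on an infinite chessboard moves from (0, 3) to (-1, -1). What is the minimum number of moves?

max(|x_i - y_i|) = max(|0 - (-1)|, |3 - (-1)|) = max(1, 4) = 4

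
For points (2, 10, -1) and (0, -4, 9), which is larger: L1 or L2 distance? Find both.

L1 = |2 - 0| + |10 - (-4)| + |-1 - 9| = 2 + 14 + 10 = 26
L2 = √(2² + 14² + 10²) = √300 ≈ 17.3205
L1 ≥ L2 always (equality iff movement is along one axis); L1 > L2 here.
Ratio L1/L2 = 26/√300 ≈ 1.5011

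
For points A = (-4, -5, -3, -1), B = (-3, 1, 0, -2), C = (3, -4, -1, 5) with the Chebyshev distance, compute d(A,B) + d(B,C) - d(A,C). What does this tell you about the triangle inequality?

d(A,B) = max(1, 6, 3, 1) = 6, d(B,C) = max(6, 5, 1, 7) = 7, d(A,C) = max(7, 1, 2, 6) = 7.
d(A,B) + d(B,C) - d(A,C) = 6 + 7 - 7 = 13 - 7 = 6. This is ≥ 0, so the triangle inequality holds for these points.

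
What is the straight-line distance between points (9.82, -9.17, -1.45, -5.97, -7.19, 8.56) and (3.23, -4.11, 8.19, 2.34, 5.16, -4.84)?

√(Σ(x_i - y_i)²) = √((9.82 - 3.23)² + (-9.17 - (-4.11))² + (-1.45 - 8.19)² + (-5.97 - 2.34)² + (-7.19 - 5.16)² + (8.56 - (-4.84))²)
= √(6.59² + (-5.06)² + (-9.64)² + (-8.31)² + (-12.35)² + 13.4²) = √(43.4281 + 25.6036 + 92.9296 + 69.0561 + 152.5225 + 179.56) = √563.0999 ≈ 23.7297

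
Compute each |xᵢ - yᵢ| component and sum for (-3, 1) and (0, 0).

Σ|x_i - y_i| = |-3 - 0| + |1 - 0| = 3 + 1 = 4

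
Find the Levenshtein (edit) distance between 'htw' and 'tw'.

Let D[i][j] be the edit distance between the first i characters of 'htw' and the first j characters of 'tw', with D[i][0] = i, D[0][j] = j, and D[i][j] = D[i-1][j-1] if the characters match, else 1 + min(D[i-1][j], D[i][j-1], D[i-1][j-1]). Filling the table (rows: prefixes of 'htw', columns: prefixes of 'tw'):
     ε  t  w
  ε  0  1  2
  h  1  1  2
  t  2  1  2
  w  3  2  1
The bottom-right entry gives D[3][2] = 1, so no sequence of fewer than 1 edit works. Backtracking through the table gives one optimal edit sequence (1 edit):
  htw → tw (del h @1)
Edit distance = 1.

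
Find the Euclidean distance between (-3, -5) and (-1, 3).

√(Σ(x_i - y_i)²) = √((-3 - (-1))² + (-5 - 3)²)
= √((-2)² + (-8)²) = √(4 + 64) = √68 ≈ 8.2462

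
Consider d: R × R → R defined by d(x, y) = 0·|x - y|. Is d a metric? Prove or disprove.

No. With c = 0, d(x,y) = 0 for all x, y. This fails identity of indiscernibles: d(6, 12) = 0 but 6 ≠ 12.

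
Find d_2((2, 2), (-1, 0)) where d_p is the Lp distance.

(Σ|x_i - y_i|^2)^(1/2) = (|2 - (-1)|^2 + |2 - 0|^2)^(1/2)
= (3^2 + 2^2)^(1/2) = (9 + 4)^(1/2) = (13)^(1/2) ≈ 3.6056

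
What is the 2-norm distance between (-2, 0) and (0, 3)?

(Σ|x_i - y_i|^2)^(1/2) = (|-2 - 0|^2 + |0 - 3|^2)^(1/2)
= (2^2 + 3^2)^(1/2) = (4 + 9)^(1/2) = (13)^(1/2) ≈ 3.6056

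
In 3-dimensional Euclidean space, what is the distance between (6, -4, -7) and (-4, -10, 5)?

√(Σ(x_i - y_i)²) = √((6 - (-4))² + (-4 - (-10))² + (-7 - 5)²)
= √(10² + 6² + (-12)²) = √(100 + 36 + 144) = √280 ≈ 16.7332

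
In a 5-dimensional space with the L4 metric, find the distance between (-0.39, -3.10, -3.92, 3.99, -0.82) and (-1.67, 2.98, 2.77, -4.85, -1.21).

(Σ|x_i - y_i|^4)^(1/4) = (|-0.39 - (-1.67)|^4 + |-3.1 - 2.98|^4 + |-3.92 - 2.77|^4 + |3.99 - (-4.85)|^4 + |-0.82 - (-1.21)|^4)^(1/4)
= (1.28^4 + 6.08^4 + 6.69^4 + 8.84^4 + 0.39^4)^(1/4) ≈ (2.6844 + 1366.5147 + 2003.1085 + 6106.7348 + 0.0231)^(1/4) = (9479.0655)^(1/4) ≈ 9.8671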